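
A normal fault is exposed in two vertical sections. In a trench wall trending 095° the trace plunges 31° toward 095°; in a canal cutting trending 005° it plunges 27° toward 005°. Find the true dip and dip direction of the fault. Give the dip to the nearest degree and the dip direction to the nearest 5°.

true dip 38°, dip direction 055°

Each apparent-dip line lies in the plane. As unit vectors (x east, y north, z up), v₁ plunges 31°→095° and v₂ plunges 27°→005°.
Cross product v₁ × v₂ gives the pole to the plane: n ∝ (0.491, 0.348, 0.764).
True dip = arccos(n_z / |n|) = arccos(0.7855) = 38.2°.
Dip direction = atan2(0.491, 0.348) = 55° (azimuth of n's horizontal projection).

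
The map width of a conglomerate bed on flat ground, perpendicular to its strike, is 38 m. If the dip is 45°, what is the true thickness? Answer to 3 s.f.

26.9 m

True thickness t = w · sin(dip) = 38 × sin 45°
t = 38 × 0.7071 = 26.870 m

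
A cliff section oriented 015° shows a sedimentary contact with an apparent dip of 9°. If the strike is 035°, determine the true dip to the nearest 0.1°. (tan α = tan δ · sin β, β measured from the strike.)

24.8°

β = acute angle between strike 035° and section 015° = 20°.
tan(true dip) = tan 9° / sin 20° = 0.4631
true dip = arctan 0.4631 = 24.85°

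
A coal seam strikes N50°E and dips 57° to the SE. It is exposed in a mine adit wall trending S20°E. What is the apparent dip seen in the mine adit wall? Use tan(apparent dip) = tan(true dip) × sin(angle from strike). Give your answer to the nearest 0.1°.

55.4°

The section lies 70° from the strike.
tan α = tan 57° × sin 70° = 1.5399 × 0.9397 = 1.4470
α = arctan(1.4470) = 55.35°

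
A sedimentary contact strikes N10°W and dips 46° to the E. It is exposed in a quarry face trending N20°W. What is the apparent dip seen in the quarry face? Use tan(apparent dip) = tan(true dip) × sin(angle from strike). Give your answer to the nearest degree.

10°

The strike is N10°W and the section trends N20°W; the acute angle between them is β = 10°.
tan α = tan 46° × sin 10° = 1.0355 × 0.1736 = 0.1798
apparent dip = arctan 0.1798 = 10.19°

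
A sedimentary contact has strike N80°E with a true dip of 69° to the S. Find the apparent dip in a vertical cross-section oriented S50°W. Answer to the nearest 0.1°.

52.5°

The section lies 30° from the strike.
tan(apparent dip) = tan 69° · sin 30° = 1.3025
apparent dip = arctan 1.3025 = 52.49°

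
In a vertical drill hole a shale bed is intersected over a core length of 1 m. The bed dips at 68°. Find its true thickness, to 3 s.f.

True thickness t = h · cos(dip) = 1 × cos 68°
t = 1 × 0.3746 = 0.375 m

0.375 m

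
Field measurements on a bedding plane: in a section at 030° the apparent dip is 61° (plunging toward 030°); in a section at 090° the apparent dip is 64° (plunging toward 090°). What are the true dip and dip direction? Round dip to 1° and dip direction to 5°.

true dip 66°, dip direction 065°

Represent each trace as a vector plunging at its apparent dip toward its trend (east-north-up frame): v₁ = (0.242, 0.420, -0.875), v₂ = (0.438, 0.000, -0.899).
n = v₁ × v₂ = (0.377, 0.166, 0.184) (taken with n_z > 0).
Dip δ = arctan(|n_h|/n_z) = arctan(0.412/0.184) = 65.9°.
Dip direction = azimuth of (n_x, n_y) = atan2(0.377, 0.166) = 66°.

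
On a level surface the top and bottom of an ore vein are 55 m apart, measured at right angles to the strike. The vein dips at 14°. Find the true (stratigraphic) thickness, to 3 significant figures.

13.3 m

True thickness t = w · sin(dip) = 55 × sin 14°
t = 55 × 0.2419 = 13.306 m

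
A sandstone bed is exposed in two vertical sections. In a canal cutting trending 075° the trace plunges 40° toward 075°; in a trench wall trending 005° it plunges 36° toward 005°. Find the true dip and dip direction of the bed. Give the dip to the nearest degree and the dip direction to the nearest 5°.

Represent each trace as a vector plunging at its apparent dip toward its trend (east-north-up frame): v₁ = (0.740, 0.198, -0.643), v₂ = (0.071, 0.806, -0.588).
n = v₁ × v₂ = (0.402, 0.390, 0.582) (taken with n_z > 0).
tan δ = √(n_x²+n_y²)/n_z = 0.559/0.582, so δ = 43.9°.
Dip direction = atan2(0.402, 0.390) = 46° (azimuth of n's horizontal projection).

true dip 44°, dip direction 045°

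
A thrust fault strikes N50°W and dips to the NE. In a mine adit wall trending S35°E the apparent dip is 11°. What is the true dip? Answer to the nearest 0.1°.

The section is 15° from the strike.
tan δ = tan α / sin β = tan 11° / sin 15° = 0.1944 / 0.2588 = 0.7510
true dip = arctan 0.7510 = 36.91°

36.9°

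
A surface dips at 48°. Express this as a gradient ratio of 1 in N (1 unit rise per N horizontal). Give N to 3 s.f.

1 : N means tan θ = 1/N, so N = 1/tan 48° = 1/1.1106

1 in 0.900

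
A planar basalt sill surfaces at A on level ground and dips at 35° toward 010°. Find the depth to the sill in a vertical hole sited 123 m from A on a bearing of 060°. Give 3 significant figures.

55.4 m

The hole lies 50° from the dip direction, so the down-dip offset is 123 × cos 50° = 79.06 m.
Depth = down-dip offset × tan(dip) = 79.06 × tan 35° = 79.06 × 0.7002
Depth = 55.36 m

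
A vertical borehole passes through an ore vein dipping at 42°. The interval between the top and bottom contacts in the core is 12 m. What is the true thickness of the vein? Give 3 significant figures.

8.92 m

True thickness t = h · cos(dip) = 12 × cos 42°
t = 12 × 0.7431 = 8.918 m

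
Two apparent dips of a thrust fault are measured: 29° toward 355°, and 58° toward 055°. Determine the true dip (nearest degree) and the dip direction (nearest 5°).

true dip 58°, dip direction 065°

The two traces are lines in the plane: v₁ = (sin 355°·cos 29°, cos 355°·cos 29°, −sin 29°), v₂ = (sin 55°·cos 58°, cos 55°·cos 58°, −sin 58°).
Cross product v₁ × v₂ gives the pole to the plane: n ∝ (0.592, 0.275, 0.401).
tan δ = √(n_x²+n_y²)/n_z = 0.652/0.401, so δ = 58.4°.
The horizontal component of n points toward azimuth atan2(n_x, n_y) = 65°, the dip direction.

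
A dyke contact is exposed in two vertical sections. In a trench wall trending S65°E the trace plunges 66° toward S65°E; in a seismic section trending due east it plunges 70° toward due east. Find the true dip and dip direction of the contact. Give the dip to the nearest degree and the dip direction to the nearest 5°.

true dip 70°, dip direction 080°

Each apparent-dip line lies in the plane. As unit vectors (x east, y north, z up), v₁ plunges 66°→S65°E and v₂ plunges 70°→due east.
The plane normal is n = v₁ × v₂ ∝ (0.162, 0.034, 0.059).
tan δ = √(n_x²+n_y²)/n_z = 0.165/0.059, so δ = 70.4°.
Dip direction = atan2(0.162, 0.034) = 78° (azimuth of n's horizontal projection).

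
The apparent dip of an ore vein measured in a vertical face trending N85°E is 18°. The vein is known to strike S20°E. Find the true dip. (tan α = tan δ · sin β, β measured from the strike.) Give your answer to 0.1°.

The section is 75° from the strike.
tan δ = tan α / sin β = tan 18° / sin 75° = 0.3249 / 0.9659 = 0.3364
δ = arctan(0.3364) = 18.59°

18.6°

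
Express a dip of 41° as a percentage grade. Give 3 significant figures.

86.9%

grade % = 100 × tan 41° = 100 × 0.8693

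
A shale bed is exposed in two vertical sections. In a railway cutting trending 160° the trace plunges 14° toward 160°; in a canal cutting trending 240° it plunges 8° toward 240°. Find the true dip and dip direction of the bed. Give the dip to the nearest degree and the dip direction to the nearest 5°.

true dip 15°, dip direction 180°

The two traces are lines in the plane: v₁ = (sin 160°·cos 14°, cos 160°·cos 14°, −sin 14°), v₂ = (sin 240°·cos 8°, cos 240°·cos 8°, −sin 8°).
The plane normal is n = v₁ × v₂ ∝ (-0.007, -0.254, 0.946).
True dip = arccos(n_z / |n|) = arccos(0.9659) = 15.0°.
The horizontal component of n points toward azimuth atan2(n_x, n_y) = 182°, the dip direction.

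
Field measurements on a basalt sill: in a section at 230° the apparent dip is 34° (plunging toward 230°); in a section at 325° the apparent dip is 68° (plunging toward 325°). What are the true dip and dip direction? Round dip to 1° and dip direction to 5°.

Represent each trace as a vector plunging at its apparent dip toward its trend (east-north-up frame): v₁ = (-0.635, -0.533, -0.559), v₂ = (-0.215, 0.307, -0.927).
Cross product v₁ × v₂ gives the pole to the plane: n ∝ (-0.666, 0.469, 0.309).
True dip = arccos(n_z / |n|) = arccos(0.3552) = 69.2°.
Dip direction = azimuth of (n_x, n_y) = atan2(-0.666, 0.469) = 305°.

true dip 69°, dip direction 305°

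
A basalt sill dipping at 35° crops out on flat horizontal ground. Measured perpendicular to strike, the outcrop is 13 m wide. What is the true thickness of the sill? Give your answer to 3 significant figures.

7.46 m

True thickness t = w · sin(dip) = 13 × sin 35°
t = 13 × 0.5736 = 7.456 m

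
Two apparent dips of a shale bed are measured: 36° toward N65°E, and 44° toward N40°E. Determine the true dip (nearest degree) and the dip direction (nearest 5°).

Each apparent-dip line lies in the plane. As unit vectors (x east, y north, z up), v₁ plunges 36°→N65°E and v₂ plunges 44°→N40°E.
The plane normal is n = v₁ × v₂ ∝ (0.086, 0.238, 0.246).
Dip δ = arctan(|n_h|/n_z) = arctan(0.253/0.246) = 45.8°.
Dip direction = azimuth of (n_x, n_y) = atan2(0.086, 0.238) = 20°.

true dip 46°, dip direction 020°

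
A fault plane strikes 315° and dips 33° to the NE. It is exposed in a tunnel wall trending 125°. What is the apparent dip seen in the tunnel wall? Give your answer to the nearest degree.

Angle between strike (315°) and section (125°): β = 10°.
tan(apparent dip) = tan 33° · sin 10° = 0.1128
apparent dip = arctan 0.1128 = 6.43°

6°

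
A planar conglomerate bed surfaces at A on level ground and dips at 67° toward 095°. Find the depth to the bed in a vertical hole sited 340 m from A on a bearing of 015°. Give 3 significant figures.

The hole lies 80° from the dip direction, so the down-dip offset is 340 × cos 80° = 59.04 m.
Depth = down-dip offset × tan(dip) = 59.04 × tan 67° = 59.04 × 2.3559
Depth = 139.09 m

139 m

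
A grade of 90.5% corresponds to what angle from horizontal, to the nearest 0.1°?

42.1°

tan θ = 90.5/100 = 0.9050
θ = arctan(0.9050) = 42.15°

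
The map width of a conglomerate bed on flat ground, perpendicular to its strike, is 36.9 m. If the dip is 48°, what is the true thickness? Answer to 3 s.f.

27.4 m

True thickness t = w · sin(dip) = 36.9 × sin 48°
t = 36.9 × 0.7431 = 27.422 m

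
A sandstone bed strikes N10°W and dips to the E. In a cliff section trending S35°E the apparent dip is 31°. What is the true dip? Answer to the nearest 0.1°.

54.9°

β = acute angle between strike N10°W and section S35°E = 25°.
tan δ = tan α / sin β = tan 31° / sin 25° = 0.6009 / 0.4226 = 1.4218
true dip = arctan 1.4218 = 54.88°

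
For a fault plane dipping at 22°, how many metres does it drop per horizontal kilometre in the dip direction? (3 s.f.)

404 m

drop per km = 1000 × tan 22° = 1000 × 0.4040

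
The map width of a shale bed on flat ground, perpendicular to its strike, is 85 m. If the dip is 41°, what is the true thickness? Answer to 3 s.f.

55.8 m

True thickness t = w · sin(dip) = 85 × sin 41°
t = 85 × 0.6561 = 55.765 m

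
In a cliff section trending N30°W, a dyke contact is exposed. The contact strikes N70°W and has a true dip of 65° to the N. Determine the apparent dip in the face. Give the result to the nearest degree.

54°

Angle between strike (N70°W) and section (N30°W): β = 40°.
tan(apparent dip) = tan 65° · sin 40° = 1.3785
α = arctan(1.3785) = 54.04°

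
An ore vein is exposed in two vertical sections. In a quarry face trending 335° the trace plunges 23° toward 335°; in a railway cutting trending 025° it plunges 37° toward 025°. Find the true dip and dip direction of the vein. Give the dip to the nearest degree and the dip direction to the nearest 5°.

Represent each trace as a vector plunging at its apparent dip toward its trend (east-north-up frame): v₁ = (-0.389, 0.834, -0.391), v₂ = (0.338, 0.724, -0.602).
The plane normal is n = v₁ × v₂ ∝ (0.219, 0.366, 0.563).
Dip δ = arctan(|n_h|/n_z) = arctan(0.427/0.563) = 37.1°.
Dip direction = azimuth of (n_x, n_y) = atan2(0.219, 0.366) = 31°.

true dip 37°, dip direction 030°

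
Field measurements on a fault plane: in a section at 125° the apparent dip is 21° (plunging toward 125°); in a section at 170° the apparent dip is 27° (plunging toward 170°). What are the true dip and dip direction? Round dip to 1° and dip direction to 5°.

Represent each trace as a vector plunging at its apparent dip toward its trend (east-north-up frame): v₁ = (0.765, -0.535, -0.358), v₂ = (0.155, -0.877, -0.454).
The plane normal is n = v₁ × v₂ ∝ (0.071, -0.292, 0.588).
Dip δ = arctan(|n_h|/n_z) = arctan(0.300/0.588) = 27.0°.
Dip direction = azimuth of (n_x, n_y) = atan2(0.071, -0.292) = 166°.

true dip 27°, dip direction 165°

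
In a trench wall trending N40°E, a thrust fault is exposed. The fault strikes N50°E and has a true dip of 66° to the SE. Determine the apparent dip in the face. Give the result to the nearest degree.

Angle between strike (N50°E) and section (N40°E): β = 10°.
tan(apparent dip) = tan 66° · sin 10° = 0.3900
α = arctan(0.3900) = 21.31°

21°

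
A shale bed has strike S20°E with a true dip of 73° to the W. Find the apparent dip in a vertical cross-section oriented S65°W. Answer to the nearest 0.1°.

The section lies 85° from the strike.
tan α = tan 73° × sin 85° = 3.2709 × 0.9962 = 3.2584
apparent dip = arctan 3.2584 = 72.94°

72.9°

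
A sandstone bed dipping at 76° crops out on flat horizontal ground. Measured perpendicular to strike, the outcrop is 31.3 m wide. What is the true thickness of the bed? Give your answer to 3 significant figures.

30.4 m

True thickness t = w · sin(dip) = 31.3 × sin 76°
t = 31.3 × 0.9703 = 30.370 m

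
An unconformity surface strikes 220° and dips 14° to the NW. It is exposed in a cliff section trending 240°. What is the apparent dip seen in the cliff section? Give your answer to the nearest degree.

Angle between strike (220°) and section (240°): β = 20°.
tan(apparent dip) = tan 14° · sin 20° = 0.0853
α = arctan(0.0853) = 4.87°

5°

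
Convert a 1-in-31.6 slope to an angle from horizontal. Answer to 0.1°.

1.8°

tan θ = 1/31.6 = 0.0316
θ = arctan(0.0316) = 1.81°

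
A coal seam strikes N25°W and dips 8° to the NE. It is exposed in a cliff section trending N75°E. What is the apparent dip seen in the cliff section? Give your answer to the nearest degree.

8°

The section lies 80° from the strike.
tan α = tan 8° × sin 80° = 0.1405 × 0.9848 = 0.1384
α = arctan(0.1384) = 7.88°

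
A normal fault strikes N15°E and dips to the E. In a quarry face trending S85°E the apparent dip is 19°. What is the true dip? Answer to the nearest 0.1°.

19.3°

The section is 80° from the strike.
tan δ = tan α / sin β = tan 19° / sin 80° = 0.3443 / 0.9848 = 0.3496
true dip = arctan 0.3496 = 19.27°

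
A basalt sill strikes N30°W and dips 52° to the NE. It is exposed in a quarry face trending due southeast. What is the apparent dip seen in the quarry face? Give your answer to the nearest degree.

The strike is N30°W and the section trends due southeast; the acute angle between them is β = 15°.
tan α = tan 52° × sin 15° = 1.2799 × 0.2588 = 0.3313
α = arctan(0.3313) = 18.33°

18°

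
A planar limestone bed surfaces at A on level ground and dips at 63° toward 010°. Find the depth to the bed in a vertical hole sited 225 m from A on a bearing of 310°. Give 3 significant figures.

221 m

The hole lies 60° from the dip direction, so the down-dip offset is 225 × cos 60° = 112.50 m.
Depth = down-dip offset × tan(dip) = 112.50 × tan 63° = 112.50 × 1.9626
Depth = 220.79 m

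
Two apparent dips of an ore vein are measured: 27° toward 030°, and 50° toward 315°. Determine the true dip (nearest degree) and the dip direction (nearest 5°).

true dip 50°, dip direction 325°

The two traces are lines in the plane: v₁ = (sin 30°·cos 27°, cos 30°·cos 27°, −sin 27°), v₂ = (sin 315°·cos 50°, cos 315°·cos 50°, −sin 50°).
The plane normal is n = v₁ × v₂ ∝ (-0.385, 0.548, 0.553).
True dip = arccos(n_z / |n|) = arccos(0.6371) = 50.4°.
Dip direction = atan2(-0.385, 0.548) = 325° (azimuth of n's horizontal projection).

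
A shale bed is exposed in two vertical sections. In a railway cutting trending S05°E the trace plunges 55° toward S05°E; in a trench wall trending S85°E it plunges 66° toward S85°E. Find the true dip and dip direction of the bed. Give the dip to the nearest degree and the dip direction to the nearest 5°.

Each apparent-dip line lies in the plane. As unit vectors (x east, y north, z up), v₁ plunges 55°→S05°E and v₂ plunges 66°→S85°E.
Cross product v₁ × v₂ gives the pole to the plane: n ∝ (0.493, -0.286, 0.230).
Dip δ = arctan(|n_h|/n_z) = arctan(0.570/0.230) = 68.0°.
The horizontal component of n points toward azimuth atan2(n_x, n_y) = 120°, the dip direction.

true dip 68°, dip direction 120°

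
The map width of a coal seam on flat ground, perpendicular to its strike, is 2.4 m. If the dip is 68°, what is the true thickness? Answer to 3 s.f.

2.23 m

True thickness t = w · sin(dip) = 2.4 × sin 68°
t = 2.4 × 0.9272 = 2.225 m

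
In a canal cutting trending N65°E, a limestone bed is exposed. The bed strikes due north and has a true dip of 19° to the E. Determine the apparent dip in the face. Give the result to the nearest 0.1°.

17.3°

The section lies 65° from the strike.
tan α = tan 19° × sin 65° = 0.3443 × 0.9063 = 0.3121
apparent dip = arctan 0.3121 = 17.33°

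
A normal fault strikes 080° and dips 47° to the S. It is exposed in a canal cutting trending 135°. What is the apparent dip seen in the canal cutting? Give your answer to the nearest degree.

41°

The strike is 080° and the section trends 135°; the acute angle between them is β = 55°.
tan(apparent dip) = tan 47° · sin 55° = 0.8784
α = arctan(0.8784) = 41.30°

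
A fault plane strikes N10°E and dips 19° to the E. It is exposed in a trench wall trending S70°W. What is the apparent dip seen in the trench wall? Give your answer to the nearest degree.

Angle between strike (N10°E) and section (S70°W): β = 60°.
tan(apparent dip) = tan 19° · sin 60° = 0.2982
α = arctan(0.2982) = 16.60°

17°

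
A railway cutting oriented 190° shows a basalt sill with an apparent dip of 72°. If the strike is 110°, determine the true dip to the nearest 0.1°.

β = acute angle between strike 110° and section 190° = 80°.
tan δ = tan α / sin β = tan 72° / sin 80° = 3.0777 / 0.9848 = 3.1252
true dip = arctan 3.1252 = 72.26°

72.3°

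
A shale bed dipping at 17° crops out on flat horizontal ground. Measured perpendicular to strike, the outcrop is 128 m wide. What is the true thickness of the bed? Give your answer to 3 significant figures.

37.4 m

True thickness t = w · sin(dip) = 128 × sin 17°
t = 128 × 0.2924 = 37.424 m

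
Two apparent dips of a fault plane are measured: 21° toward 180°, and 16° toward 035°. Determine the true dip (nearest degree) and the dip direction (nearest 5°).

The two traces are lines in the plane: v₁ = (sin 180°·cos 21°, cos 180°·cos 21°, −sin 21°), v₂ = (sin 35°·cos 16°, cos 35°·cos 16°, −sin 16°).
n = v₁ × v₂ = (0.540, -0.198, 0.515) (taken with n_z > 0).
tan δ = √(n_x²+n_y²)/n_z = 0.575/0.515, so δ = 48.1°.
Dip direction = atan2(0.540, -0.198) = 110° (azimuth of n's horizontal projection).

true dip 48°, dip direction 110°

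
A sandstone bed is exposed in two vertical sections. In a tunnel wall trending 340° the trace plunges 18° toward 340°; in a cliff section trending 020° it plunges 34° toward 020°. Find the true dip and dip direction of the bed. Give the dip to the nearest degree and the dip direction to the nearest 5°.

The two traces are lines in the plane: v₁ = (sin 340°·cos 18°, cos 340°·cos 18°, −sin 18°), v₂ = (sin 20°·cos 34°, cos 20°·cos 34°, −sin 34°).
Cross product v₁ × v₂ gives the pole to the plane: n ∝ (0.259, 0.270, 0.507).
Dip δ = arctan(|n_h|/n_z) = arctan(0.374/0.507) = 36.4°.
The horizontal component of n points toward azimuth atan2(n_x, n_y) = 44°, the dip direction.

true dip 36°, dip direction 045°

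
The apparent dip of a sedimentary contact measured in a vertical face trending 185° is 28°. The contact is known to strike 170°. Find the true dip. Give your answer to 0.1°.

β = acute angle between strike 170° and section 185° = 15°.
tan(true dip) = tan 28° / sin 15° = 2.0544
true dip = arctan 2.0544 = 64.04°

64.0°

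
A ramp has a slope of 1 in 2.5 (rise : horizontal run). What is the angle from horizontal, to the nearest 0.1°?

tan θ = 1/2.5 = 0.4000
θ = arctan(0.4000) = 21.80°

21.8°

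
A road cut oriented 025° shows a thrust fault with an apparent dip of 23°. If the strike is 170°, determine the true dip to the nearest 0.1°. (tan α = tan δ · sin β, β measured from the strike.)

36.5°

The section is 35° from the strike.
tan δ = tan α / sin β = tan 23° / sin 35° = 0.4245 / 0.5736 = 0.7400
δ = arctan(0.7400) = 36.50°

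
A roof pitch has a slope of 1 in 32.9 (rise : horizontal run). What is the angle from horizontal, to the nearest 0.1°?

tan θ = 1/32.9 = 0.0304
θ = arctan(0.0304) = 1.74°

1.7°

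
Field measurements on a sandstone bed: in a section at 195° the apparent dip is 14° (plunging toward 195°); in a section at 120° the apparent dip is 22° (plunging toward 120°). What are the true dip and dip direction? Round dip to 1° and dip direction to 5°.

The two traces are lines in the plane: v₁ = (sin 195°·cos 14°, cos 195°·cos 14°, −sin 14°), v₂ = (sin 120°·cos 22°, cos 120°·cos 22°, −sin 22°).
n = v₁ × v₂ = (0.239, -0.288, 0.869) (taken with n_z > 0).
True dip = arccos(n_z / |n|) = arccos(0.9184) = 23.3°.
Dip direction = atan2(0.239, -0.288) = 140° (azimuth of n's horizontal projection).

true dip 23°, dip direction 140°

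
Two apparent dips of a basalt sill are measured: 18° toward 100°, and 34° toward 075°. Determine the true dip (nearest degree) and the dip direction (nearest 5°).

true dip 44°, dip direction 030°

The two traces are lines in the plane: v₁ = (sin 100°·cos 18°, cos 100°·cos 18°, −sin 18°), v₂ = (sin 75°·cos 34°, cos 75°·cos 34°, −sin 34°).
Cross product v₁ × v₂ gives the pole to the plane: n ∝ (0.159, 0.276, 0.333).
tan δ = √(n_x²+n_y²)/n_z = 0.319/0.333, so δ = 43.7°.
The horizontal component of n points toward azimuth atan2(n_x, n_y) = 30°, the dip direction.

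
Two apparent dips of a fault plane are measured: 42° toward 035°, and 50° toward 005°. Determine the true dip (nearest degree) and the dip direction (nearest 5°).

The two traces are lines in the plane: v₁ = (sin 35°·cos 42°, cos 35°·cos 42°, −sin 42°), v₂ = (sin 5°·cos 50°, cos 5°·cos 50°, −sin 50°).
The plane normal is n = v₁ × v₂ ∝ (-0.038, 0.289, 0.239).
True dip = arccos(n_z / |n|) = arccos(0.6338) = 50.7°.
Dip direction = azimuth of (n_x, n_y) = atan2(-0.038, 0.289) = 353°.

true dip 51°, dip direction 355°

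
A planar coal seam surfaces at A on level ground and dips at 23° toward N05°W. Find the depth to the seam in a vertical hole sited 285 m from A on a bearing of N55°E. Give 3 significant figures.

60.5 m

The hole lies 60° from the dip direction, so the down-dip offset is 285 × cos 60° = 142.50 m.
Depth = down-dip offset × tan(dip) = 142.50 × tan 23° = 142.50 × 0.4245
Depth = 60.49 m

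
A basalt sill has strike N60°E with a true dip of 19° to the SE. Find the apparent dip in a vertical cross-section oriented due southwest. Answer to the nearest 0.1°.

The strike is N60°E and the section trends due southwest; the acute angle between them is β = 15°.
tan(apparent dip) = tan 19° · sin 15° = 0.0891
α = arctan(0.0891) = 5.09°

5.1°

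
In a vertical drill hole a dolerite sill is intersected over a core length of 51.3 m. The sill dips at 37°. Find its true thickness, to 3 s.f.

True thickness t = h · cos(dip) = 51.3 × cos 37°
t = 51.3 × 0.7986 = 40.970 m

41.0 m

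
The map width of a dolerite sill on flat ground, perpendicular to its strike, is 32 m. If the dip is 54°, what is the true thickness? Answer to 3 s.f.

25.9 m

True thickness t = w · sin(dip) = 32 × sin 54°
t = 32 × 0.8090 = 25.889 m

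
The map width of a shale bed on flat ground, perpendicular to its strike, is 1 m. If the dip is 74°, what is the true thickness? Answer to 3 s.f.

True thickness t = w · sin(dip) = 1 × sin 74°
t = 1 × 0.9613 = 0.961 m

0.961 m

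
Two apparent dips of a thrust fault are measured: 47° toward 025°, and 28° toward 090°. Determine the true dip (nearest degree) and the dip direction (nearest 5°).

Each apparent-dip line lies in the plane. As unit vectors (x east, y north, z up), v₁ plunges 47°→025° and v₂ plunges 28°→090°.
n = v₁ × v₂ = (0.290, 0.510, 0.546) (taken with n_z > 0).
tan δ = √(n_x²+n_y²)/n_z = 0.587/0.546, so δ = 47.1°.
The horizontal component of n points toward azimuth atan2(n_x, n_y) = 30°, the dip direction.

true dip 47°, dip direction 030°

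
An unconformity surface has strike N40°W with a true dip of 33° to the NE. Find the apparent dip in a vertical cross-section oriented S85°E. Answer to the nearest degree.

The section lies 45° from the strike.
tan α = tan 33° × sin 45° = 0.6494 × 0.7071 = 0.4592
apparent dip = arctan 0.4592 = 24.66°

25°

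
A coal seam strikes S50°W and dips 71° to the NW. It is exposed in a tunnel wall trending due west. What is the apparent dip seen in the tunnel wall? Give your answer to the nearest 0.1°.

61.8°

The strike is S50°W and the section trends due west; the acute angle between them is β = 40°.
tan(apparent dip) = tan 71° · sin 40° = 1.8668
apparent dip = arctan 1.8668 = 61.82°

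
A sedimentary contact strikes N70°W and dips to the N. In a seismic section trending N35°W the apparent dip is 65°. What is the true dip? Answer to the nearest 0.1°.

75.0°

β = acute angle between strike N70°W and section N35°W = 35°.
tan(true dip) = tan 65° / sin 35° = 3.7388
δ = arctan(3.7388) = 75.03°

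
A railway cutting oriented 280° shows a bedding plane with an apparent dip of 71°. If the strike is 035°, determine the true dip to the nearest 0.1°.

β = acute angle between strike 035° and section 280° = 65°.
tan δ = tan α / sin β = tan 71° / sin 65° = 2.9042 / 0.9063 = 3.2044
true dip = arctan 3.2044 = 72.67°

72.7°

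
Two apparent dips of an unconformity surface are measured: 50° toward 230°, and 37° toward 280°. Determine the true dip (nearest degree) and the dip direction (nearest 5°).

The two traces are lines in the plane: v₁ = (sin 230°·cos 50°, cos 230°·cos 50°, −sin 50°), v₂ = (sin 280°·cos 37°, cos 280°·cos 37°, −sin 37°).
n = v₁ × v₂ = (-0.355, -0.306, 0.393) (taken with n_z > 0).
True dip = arccos(n_z / |n|) = arccos(0.6428) = 50.0°.
Dip direction = azimuth of (n_x, n_y) = atan2(-0.355, -0.306) = 229°.

true dip 50°, dip direction 230°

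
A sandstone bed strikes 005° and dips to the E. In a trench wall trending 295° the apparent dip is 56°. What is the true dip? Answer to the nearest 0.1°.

β = acute angle between strike 005° and section 295° = 70°.
tan(true dip) = tan 56° / sin 70° = 1.5777
true dip = arctan 1.5777 = 57.63°

57.6°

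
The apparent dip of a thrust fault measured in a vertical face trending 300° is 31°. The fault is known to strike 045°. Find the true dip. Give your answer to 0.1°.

β = acute angle between strike 045° and section 300° = 75°.
tan δ = tan α / sin β = tan 31° / sin 75° = 0.6009 / 0.9659 = 0.6221
δ = arctan(0.6221) = 31.88°

31.9°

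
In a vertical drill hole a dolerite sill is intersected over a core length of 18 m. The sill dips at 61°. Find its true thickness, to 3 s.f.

8.73 m

True thickness t = h · cos(dip) = 18 × cos 61°
t = 18 × 0.4848 = 8.727 m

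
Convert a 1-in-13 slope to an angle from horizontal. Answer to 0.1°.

tan θ = 1/13 = 0.0769
θ = arctan(0.0769) = 4.40°

4.4°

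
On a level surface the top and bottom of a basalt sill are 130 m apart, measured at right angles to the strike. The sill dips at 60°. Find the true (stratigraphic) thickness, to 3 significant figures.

True thickness t = w · sin(dip) = 130 × sin 60°
t = 130 × 0.8660 = 112.583 m

113 m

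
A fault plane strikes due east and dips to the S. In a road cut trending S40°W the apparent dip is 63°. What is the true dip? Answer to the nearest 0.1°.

The section is 50° from the strike.
tan δ = tan α / sin β = tan 63° / sin 50° = 1.9626 / 0.7660 = 2.5620
δ = arctan(2.5620) = 68.68°

68.7°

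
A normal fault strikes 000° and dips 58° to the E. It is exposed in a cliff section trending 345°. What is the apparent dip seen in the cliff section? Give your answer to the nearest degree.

Angle between strike (000°) and section (345°): β = 15°.
tan(apparent dip) = tan 58° · sin 15° = 0.4142
α = arctan(0.4142) = 22.50°

22°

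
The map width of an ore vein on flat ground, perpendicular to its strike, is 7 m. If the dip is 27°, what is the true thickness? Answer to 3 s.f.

True thickness t = w · sin(dip) = 7 × sin 27°
t = 7 × 0.4540 = 3.178 m

3.18 m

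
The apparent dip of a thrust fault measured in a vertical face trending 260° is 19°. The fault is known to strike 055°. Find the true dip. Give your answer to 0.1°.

β = acute angle between strike 055° and section 260° = 25°.
tan(true dip) = tan 19° / sin 25° = 0.8147
true dip = arctan 0.8147 = 39.17°

39.2°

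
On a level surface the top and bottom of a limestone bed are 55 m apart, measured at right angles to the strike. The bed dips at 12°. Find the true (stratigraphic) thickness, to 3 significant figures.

True thickness t = w · sin(dip) = 55 × sin 12°
t = 55 × 0.2079 = 11.435 m

11.4 m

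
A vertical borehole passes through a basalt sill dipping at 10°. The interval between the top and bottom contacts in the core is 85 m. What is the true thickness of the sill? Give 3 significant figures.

True thickness t = h · cos(dip) = 85 × cos 10°
t = 85 × 0.9848 = 83.709 m

83.7 m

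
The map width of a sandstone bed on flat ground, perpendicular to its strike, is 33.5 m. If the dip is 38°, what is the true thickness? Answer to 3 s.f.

20.6 m

True thickness t = w · sin(dip) = 33.5 × sin 38°
t = 33.5 × 0.6157 = 20.625 m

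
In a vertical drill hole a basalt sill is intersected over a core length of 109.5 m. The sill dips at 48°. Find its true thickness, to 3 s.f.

True thickness t = h · cos(dip) = 109.5 × cos 48°
t = 109.5 × 0.6691 = 73.270 m

73.3 m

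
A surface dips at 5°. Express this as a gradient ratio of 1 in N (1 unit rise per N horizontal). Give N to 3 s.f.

1 in 11.4

1 : N means tan θ = 1/N, so N = 1/tan 5° = 1/0.0875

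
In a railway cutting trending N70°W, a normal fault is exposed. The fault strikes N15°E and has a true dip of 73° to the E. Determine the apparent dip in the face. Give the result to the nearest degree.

The strike is N15°E and the section trends N70°W; the acute angle between them is β = 85°.
tan α = tan 73° × sin 85° = 3.2709 × 0.9962 = 3.2584
apparent dip = arctan 3.2584 = 72.94°

73°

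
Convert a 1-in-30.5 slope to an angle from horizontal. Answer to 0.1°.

1.9°

tan θ = 1/30.5 = 0.0328
θ = arctan(0.0328) = 1.88°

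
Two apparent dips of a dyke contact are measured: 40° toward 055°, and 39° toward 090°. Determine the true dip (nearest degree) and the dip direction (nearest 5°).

true dip 41°, dip direction 070°

Represent each trace as a vector plunging at its apparent dip toward its trend (east-north-up frame): v₁ = (0.628, 0.439, -0.643), v₂ = (0.777, 0.000, -0.629).
Cross product v₁ × v₂ gives the pole to the plane: n ∝ (0.277, 0.105, 0.341).
tan δ = √(n_x²+n_y²)/n_z = 0.296/0.341, so δ = 40.9°.
Dip direction = azimuth of (n_x, n_y) = atan2(0.277, 0.105) = 69°.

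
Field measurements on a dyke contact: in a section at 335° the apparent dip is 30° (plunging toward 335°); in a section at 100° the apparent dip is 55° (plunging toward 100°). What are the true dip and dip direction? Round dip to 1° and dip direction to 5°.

Represent each trace as a vector plunging at its apparent dip toward its trend (east-north-up frame): v₁ = (-0.366, 0.785, -0.500), v₂ = (0.565, -0.100, -0.819).
n = v₁ × v₂ = (0.693, 0.582, 0.407) (taken with n_z > 0).
tan δ = √(n_x²+n_y²)/n_z = 0.905/0.407, so δ = 65.8°.
Dip direction = atan2(0.693, 0.582) = 50° (azimuth of n's horizontal projection).

true dip 66°, dip direction 050°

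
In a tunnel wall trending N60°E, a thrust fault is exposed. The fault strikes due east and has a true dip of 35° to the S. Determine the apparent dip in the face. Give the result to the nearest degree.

Angle between strike (due east) and section (N60°E): β = 30°.
tan(apparent dip) = tan 35° · sin 30° = 0.3501
apparent dip = arctan 0.3501 = 19.30°

19°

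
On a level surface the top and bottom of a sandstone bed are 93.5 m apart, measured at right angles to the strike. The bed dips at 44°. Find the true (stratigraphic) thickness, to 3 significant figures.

True thickness t = w · sin(dip) = 93.5 × sin 44°
t = 93.5 × 0.6947 = 64.951 m

65.0 m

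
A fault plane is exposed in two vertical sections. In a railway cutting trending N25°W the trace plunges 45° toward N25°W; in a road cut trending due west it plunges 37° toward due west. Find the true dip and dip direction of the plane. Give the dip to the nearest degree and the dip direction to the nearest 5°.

Each apparent-dip line lies in the plane. As unit vectors (x east, y north, z up), v₁ plunges 45°→N25°W and v₂ plunges 37°→due west.
n = v₁ × v₂ = (-0.386, 0.385, 0.512) (taken with n_z > 0).
tan δ = √(n_x²+n_y²)/n_z = 0.545/0.512, so δ = 46.8°.
The horizontal component of n points toward azimuth atan2(n_x, n_y) = 315°, the dip direction.

true dip 47°, dip direction 315°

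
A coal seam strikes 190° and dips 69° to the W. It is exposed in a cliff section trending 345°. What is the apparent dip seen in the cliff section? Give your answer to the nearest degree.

48°

The section lies 25° from the strike.
tan(apparent dip) = tan 69° · sin 25° = 1.1010
α = arctan(1.1010) = 47.75°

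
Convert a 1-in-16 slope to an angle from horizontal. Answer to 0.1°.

3.6°

tan θ = 1/16 = 0.0625
θ = arctan(0.0625) = 3.58°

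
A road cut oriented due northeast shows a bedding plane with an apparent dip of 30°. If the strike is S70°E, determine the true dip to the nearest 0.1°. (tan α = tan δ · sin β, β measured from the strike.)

32.5°

The section is 65° from the strike.
tan(true dip) = tan 30° / sin 65° = 0.6370
δ = arctan(0.6370) = 32.50°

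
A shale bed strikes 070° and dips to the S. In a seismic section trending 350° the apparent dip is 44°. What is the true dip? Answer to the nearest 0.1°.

44.4°

The section is 80° from the strike.
tan δ = tan α / sin β = tan 44° / sin 80° = 0.9657 / 0.9848 = 0.9806
true dip = arctan 0.9806 = 44.44°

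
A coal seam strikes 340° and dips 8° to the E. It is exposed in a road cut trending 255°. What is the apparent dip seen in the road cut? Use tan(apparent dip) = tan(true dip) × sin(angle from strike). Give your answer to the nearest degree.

The strike is 340° and the section trends 255°; the acute angle between them is β = 85°.
tan(apparent dip) = tan 8° · sin 85° = 0.1400
apparent dip = arctan 0.1400 = 7.97°

8°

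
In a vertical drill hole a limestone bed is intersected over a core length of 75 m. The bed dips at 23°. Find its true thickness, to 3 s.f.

69.0 m

True thickness t = h · cos(dip) = 75 × cos 23°
t = 75 × 0.9205 = 69.038 m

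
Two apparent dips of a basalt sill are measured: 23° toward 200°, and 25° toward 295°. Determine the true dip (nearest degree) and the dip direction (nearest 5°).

Represent each trace as a vector plunging at its apparent dip toward its trend (east-north-up frame): v₁ = (-0.315, -0.865, -0.391), v₂ = (-0.821, 0.383, -0.423).
n = v₁ × v₂ = (-0.515, -0.188, 0.831) (taken with n_z > 0).
True dip = arccos(n_z / |n|) = arccos(0.8347) = 33.4°.
Dip direction = azimuth of (n_x, n_y) = atan2(-0.515, -0.188) = 250°.

true dip 33°, dip direction 250°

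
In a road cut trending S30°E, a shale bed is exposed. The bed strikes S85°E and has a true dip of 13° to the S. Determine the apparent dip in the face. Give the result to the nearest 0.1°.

The strike is S85°E and the section trends S30°E; the acute angle between them is β = 55°.
tan α = tan 13° × sin 55° = 0.2309 × 0.8192 = 0.1891
α = arctan(0.1891) = 10.71°

10.7°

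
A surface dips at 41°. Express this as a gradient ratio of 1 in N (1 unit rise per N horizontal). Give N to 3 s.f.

1 in 1.15

1 : N means tan θ = 1/N, so N = 1/tan 41° = 1/0.8693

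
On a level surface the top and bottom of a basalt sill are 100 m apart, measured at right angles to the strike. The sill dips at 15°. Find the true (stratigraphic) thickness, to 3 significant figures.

True thickness t = w · sin(dip) = 100 × sin 15°
t = 100 × 0.2588 = 25.882 m

25.9 m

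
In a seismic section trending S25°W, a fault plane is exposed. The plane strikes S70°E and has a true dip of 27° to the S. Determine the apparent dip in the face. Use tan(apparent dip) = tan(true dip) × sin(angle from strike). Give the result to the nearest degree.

Angle between strike (S70°E) and section (S25°W): β = 85°.
tan(apparent dip) = tan 27° · sin 85° = 0.5076
apparent dip = arctan 0.5076 = 26.91°

27°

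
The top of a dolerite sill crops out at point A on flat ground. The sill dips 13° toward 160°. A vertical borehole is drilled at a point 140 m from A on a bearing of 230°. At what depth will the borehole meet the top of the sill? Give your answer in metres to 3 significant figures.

11.1 m

The hole lies 70° from the dip direction, so the down-dip offset is 140 × cos 70° = 47.88 m.
Depth = down-dip offset × tan(dip) = 47.88 × tan 13° = 47.88 × 0.2309
Depth = 11.05 m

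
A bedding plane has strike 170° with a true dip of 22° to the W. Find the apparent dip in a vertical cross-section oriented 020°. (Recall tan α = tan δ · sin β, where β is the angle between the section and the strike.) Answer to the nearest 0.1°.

11.4°

Angle between strike (170°) and section (020°): β = 30°.
tan(apparent dip) = tan 22° · sin 30° = 0.2020
apparent dip = arctan 0.2020 = 11.42°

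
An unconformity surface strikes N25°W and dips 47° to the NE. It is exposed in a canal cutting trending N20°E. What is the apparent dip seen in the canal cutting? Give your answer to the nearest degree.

The section lies 45° from the strike.
tan α = tan 47° × sin 45° = 1.0724 × 0.7071 = 0.7583
apparent dip = arctan 0.7583 = 37.17°

37°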